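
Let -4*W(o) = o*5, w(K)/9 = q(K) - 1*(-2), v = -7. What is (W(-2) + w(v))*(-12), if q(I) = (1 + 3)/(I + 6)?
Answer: 186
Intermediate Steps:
q(I) = 4/(6 + I)
w(K) = 18 + 36/(6 + K) (w(K) = 9*(4/(6 + K) - 1*(-2)) = 9*(4/(6 + K) + 2) = 9*(2 + 4/(6 + K)) = 18 + 36/(6 + K))
W(o) = -5*o/4 (W(o) = -o*5/4 = -5*o/4)
(W(-2) + w(v))*(-12) = (-5/4*(-2) + 18*(8 - 7)/(6 - 7))*(-12) = (5/2 + 18*1/(-1))*(-12) = (5/2 + 18*(-1)*1)*(-12) = (5/2 - 18)*(-12) = -31/2*(-12) = 186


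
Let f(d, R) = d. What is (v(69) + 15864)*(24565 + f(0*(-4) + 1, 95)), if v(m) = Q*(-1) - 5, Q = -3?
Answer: 389665892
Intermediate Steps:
v(m) = -2 (v(m) = -3*(-1) - 5 = 3 - 5 = -2)
(v(69) + 15864)*(24565 + f(0*(-4) + 1, 95)) = (-2 + 15864)*(24565 + (0*(-4) + 1)) = 15862*(24565 + (0 + 1)) = 15862*(24565 + 1) = 15862*24566 = 389665892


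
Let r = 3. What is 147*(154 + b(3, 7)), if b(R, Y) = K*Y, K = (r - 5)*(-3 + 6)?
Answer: 16464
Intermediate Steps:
K = -6 (K = (3 - 5)*(-3 + 6) = -2*3 = -6)
b(R, Y) = -6*Y
147*(154 + b(3, 7)) = 147*(154 - 6*7) = 147*(154 - 42) = 147*112 = 16464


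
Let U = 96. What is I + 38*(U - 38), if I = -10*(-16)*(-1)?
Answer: 2044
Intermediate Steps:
I = -160 (I = 160*(-1) = -160)
I + 38*(U - 38) = -160 + 38*(96 - 38) = -160 + 38*58 = -160 + 2204 = 2044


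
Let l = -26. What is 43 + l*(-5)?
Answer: 173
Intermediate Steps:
43 + l*(-5) = 43 - 26*(-5) = 43 + 130 = 173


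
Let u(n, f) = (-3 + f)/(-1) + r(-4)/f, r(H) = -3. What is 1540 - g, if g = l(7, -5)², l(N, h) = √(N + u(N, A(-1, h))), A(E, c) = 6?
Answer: 3073/2 ≈ 1536.5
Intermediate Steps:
u(n, f) = 3 - f - 3/f (u(n, f) = (-3 + f)/(-1) - 3/f = (-3 + f)*(-1) - 3/f = (3 - f) - 3/f = 3 - f - 3/f)
l(N, h) = √(-7/2 + N) (l(N, h) = √(N + (3 - 1*6 - 3/6)) = √(N + (3 - 6 - 3*⅙)) = √(N + (3 - 6 - ½)) = √(N - 7/2) = √(-7/2 + N))
g = 7/2 (g = (√(-14 + 4*7)/2)² = (√(-14 + 28)/2)² = (√14/2)² = 7/2 ≈ 3.5000)
1540 - g = 1540 - 1*7/2 = 1540 - 7/2 = 3073/2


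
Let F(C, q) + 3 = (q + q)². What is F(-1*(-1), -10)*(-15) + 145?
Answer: -5810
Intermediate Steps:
F(C, q) = -3 + 4*q² (F(C, q) = -3 + (q + q)² = -3 + (2*q)² = -3 + 4*q²)
F(-1*(-1), -10)*(-15) + 145 = (-3 + 4*(-10)²)*(-15) + 145 = (-3 + 4*100)*(-15) + 145 = (-3 + 400)*(-15) + 145 = 397*(-15) + 145 = -5955 + 145 = -5810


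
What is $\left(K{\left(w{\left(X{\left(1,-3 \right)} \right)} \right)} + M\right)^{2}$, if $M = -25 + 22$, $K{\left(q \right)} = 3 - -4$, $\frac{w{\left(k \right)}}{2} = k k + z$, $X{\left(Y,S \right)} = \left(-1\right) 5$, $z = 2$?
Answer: $16$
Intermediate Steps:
$X{\left(Y,S \right)} = -5$
$w{\left(k \right)} = 4 + 2 k^{2}$ ($w{\left(k \right)} = 2 \left(k k + 2\right) = 2 \left(k^{2} + 2\right) = 2 \left(2 + k^{2}\right) = 4 + 2 k^{2}$)
$K{\left(q \right)} = 7$ ($K{\left(q \right)} = 3 + 4 = 7$)
$M = -3$
$\left(K{\left(w{\left(X{\left(1,-3 \right)} \right)} \right)} + M\right)^{2} = \left(7 - 3\right)^{2} = 4^{2} = 16$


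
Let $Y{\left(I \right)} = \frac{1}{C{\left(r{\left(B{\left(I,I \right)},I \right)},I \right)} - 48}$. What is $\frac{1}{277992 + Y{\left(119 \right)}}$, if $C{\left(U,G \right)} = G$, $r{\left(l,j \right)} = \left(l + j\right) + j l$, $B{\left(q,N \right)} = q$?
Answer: $\frac{71}{19737433} \approx 3.5972 \cdot 10^{-6}$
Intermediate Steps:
$r{\left(l,j \right)} = j + l + j l$ ($r{\left(l,j \right)} = \left(j + l\right) + j l = j + l + j l$)
$Y{\left(I \right)} = \frac{1}{-48 + I}$ ($Y{\left(I \right)} = \frac{1}{I - 48} = \frac{1}{-48 + I}$)
$\frac{1}{277992 + Y{\left(119 \right)}} = \frac{1}{277992 + \frac{1}{-48 + 119}} = \frac{1}{277992 + \frac{1}{71}} = \frac{1}{\frac{19737433}{71}} = \frac{71}{19737433}$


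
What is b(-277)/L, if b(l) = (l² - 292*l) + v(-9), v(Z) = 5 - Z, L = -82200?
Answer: -157627/82200 ≈ -1.9176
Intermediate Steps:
b(l) = 14 + l² - 292*l (b(l) = (l² - 292*l) + (5 - 1*(-9)) = (l² - 292*l) + (5 + 9) = (l² - 292*l) + 14 = 14 + l² - 292*l)
b(-277)/L = (14 + (-277)² - 292*(-277))/(-82200) = (14 + 76729 + 80884)*(-1/82200) = 157627*(-1/82200) = -157627/82200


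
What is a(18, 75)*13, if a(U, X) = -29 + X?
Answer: 598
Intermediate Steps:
a(18, 75)*13 = (-29 + 75)*13 = 46*13 = 598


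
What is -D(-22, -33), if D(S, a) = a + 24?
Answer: 9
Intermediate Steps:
D(S, a) = 24 + a
-D(-22, -33) = -(24 - 33) = -1*(-9) = 9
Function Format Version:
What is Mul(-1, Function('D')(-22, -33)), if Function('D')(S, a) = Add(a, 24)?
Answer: 9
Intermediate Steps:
Function('D')(S, a) = Add(24, a)
Mul(-1, Function('D')(-22, -33)) = Mul(-1, Add(24, -33)) = Mul(-1, -9) = 9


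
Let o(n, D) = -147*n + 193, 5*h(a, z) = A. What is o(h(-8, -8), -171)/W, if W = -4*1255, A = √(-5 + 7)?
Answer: -193/5020 + 147*√2/25100 ≈ -0.030164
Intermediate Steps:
A = √2 ≈ 1.4142
h(a, z) = √2/5
o(n, D) = 193 - 147*n
W = -5020
o(h(-8, -8), -171)/W = (193 - 147*√2/5)/(-5020) = (193 - 147*√2/5)*(-1/5020) = -193/5020 + 147*√2/25100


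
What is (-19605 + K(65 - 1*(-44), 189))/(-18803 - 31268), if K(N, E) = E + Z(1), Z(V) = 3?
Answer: 19413/50071 ≈ 0.38771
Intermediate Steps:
K(N, E) = 3 + E (K(N, E) = E + 3 = 3 + E)
(-19605 + K(65 - 1*(-44), 189))/(-18803 - 31268) = (-19605 + (3 + 189))/(-18803 - 31268) = (-19605 + 192)/(-50071) = -19413*(-1/50071) = 19413/50071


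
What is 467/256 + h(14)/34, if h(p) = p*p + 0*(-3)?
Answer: 33027/4352 ≈ 7.5889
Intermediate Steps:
h(p) = p**2 (h(p) = p**2 + 0 = p**2)
467/256 + h(14)/34 = 467/256 + 14**2/34 = 467*(1/256) + 196*(1/34) = 467/256 + 98/17 = 33027/4352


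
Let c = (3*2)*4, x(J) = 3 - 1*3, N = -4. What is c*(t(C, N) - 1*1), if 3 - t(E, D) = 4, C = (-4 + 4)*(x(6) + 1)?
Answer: -48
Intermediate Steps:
x(J) = 0 (x(J) = 3 - 3 = 0)
C = 0 (C = (-4 + 4)*(0 + 1) = 0*1 = 0)
t(E, D) = -1 (t(E, D) = 3 - 1*4 = 3 - 4 = -1)
c = 24 (c = 6*4 = 24)
c*(t(C, N) - 1*1) = 24*(-1 - 1*1) = 24*(-1 - 1) = 24*(-2) = -48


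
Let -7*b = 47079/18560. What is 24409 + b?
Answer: 3171170201/129920 ≈ 24409.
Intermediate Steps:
b = -47079/129920 (b = -47079/(7*18560) = -⅐*47079/18560 = -47079/129920 ≈ -0.36237)
24409 + b = 24409 - 47079/129920 = 3171170201/129920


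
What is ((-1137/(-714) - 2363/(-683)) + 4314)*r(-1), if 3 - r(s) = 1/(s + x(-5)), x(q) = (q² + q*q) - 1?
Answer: 100397326601/7802592 ≈ 12867.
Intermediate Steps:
x(q) = -1 + 2*q² (x(q) = (q² + q²) - 1 = 2*q² - 1 = -1 + 2*q²)
r(s) = 3 - 1/(49 + s) (r(s) = 3 - 1/(s + (-1 + 2*(-5)²)) = 3 - 1/(s + (-1 + 2*25)) = 3 - 1/(s + (-1 + 50)) = 3 - 1/(s + 49) = 3 - 1/(49 + s))
((-1137/(-714) - 2363/(-683)) + 4314)*r(-1) = ((-1137/(-714) - 2363/(-683)) + 4314)*((146 + 3*(-1))/(49 - 1)) = ((-1137*(-1/714) - 2363*(-1/683)) + 4314)*((146 - 3)/48) = ((379/238 + 2363/683) + 4314)*((1/48)*143) = (821251/162554 + 4314)*(143/48) = (702079207/162554)*(143/48) = 100397326601/7802592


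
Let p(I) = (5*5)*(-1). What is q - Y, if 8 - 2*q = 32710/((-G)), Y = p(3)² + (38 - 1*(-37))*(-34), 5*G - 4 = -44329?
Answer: 3416846/1773 ≈ 1927.2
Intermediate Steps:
G = -8865 (G = ⅘ + (⅕)*(-44329) = ⅘ - 44329/5 = -8865)
p(I) = -25 (p(I) = 25*(-1) = -25)
Y = -1925 (Y = (-25)² + (38 - 1*(-37))*(-34) = 625 + (38 + 37)*(-34) = 625 + 75*(-34) = 625 - 2550 = -1925)
q = 3821/1773 (q = 4 - 16355/((-1*(-8865))) = 4 - 16355/8865 = 4 - ½*6542/1773 = 4 - 3271/1773 = 3821/1773 ≈ 2.1551)
q - Y = 3821/1773 - 1*(-1925) = 3821/1773 + 1925 = 3416846/1773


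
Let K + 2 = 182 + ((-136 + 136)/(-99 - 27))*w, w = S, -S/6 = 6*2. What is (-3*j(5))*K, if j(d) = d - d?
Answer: 0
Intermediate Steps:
S = -72 (S = -36*2 = -6*12 = -72)
j(d) = 0
w = -72
K = 180 (K = -2 + (182 + ((-136 + 136)/(-99 - 27))*(-72)) = -2 + (182 + (0/(-126))*(-72)) = -2 + (182 + (0*(-1/126))*(-72)) = -2 + (182 + 0*(-72)) = -2 + (182 + 0) = -2 + 182 = 180)
(-3*j(5))*K = -3*0*180 = 0*180 = 0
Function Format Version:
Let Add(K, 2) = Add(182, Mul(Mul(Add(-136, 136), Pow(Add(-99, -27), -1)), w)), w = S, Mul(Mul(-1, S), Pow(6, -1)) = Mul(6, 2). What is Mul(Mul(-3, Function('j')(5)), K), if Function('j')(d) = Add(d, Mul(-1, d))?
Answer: 0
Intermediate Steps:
S = -72 (S = Mul(-6, Mul(6, 2)) = Mul(-6, 12) = -72)
Function('j')(d) = 0
w = -72
K = 180 (K = Add(-2, Add(182, Mul(Mul(Add(-136, 136), Pow(Add(-99, -27), -1)), -72))) = Add(-2, Add(182, Mul(Mul(0, Pow(-126, -1)), -72))) = Add(-2, Add(182, Mul(Mul(0, Rational(-1, 126)), -72))) = Add(-2, Add(182, Mul(0, -72))) = Add(-2, Add(182, 0)) = Add(-2, 182) = 180)
Mul(Mul(-3, Function('j')(5)), K) = Mul(Mul(-3, 0), 180) = Mul(0, 180) = 0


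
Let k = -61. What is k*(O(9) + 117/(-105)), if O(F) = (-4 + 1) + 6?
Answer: -4026/35 ≈ -115.03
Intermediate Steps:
O(F) = 3 (O(F) = -3 + 6 = 3)
k*(O(9) + 117/(-105)) = -61*(3 + 117/(-105)) = -61*(3 + 117*(-1/105)) = -61*(3 - 39/35) = -61*66/35 = -4026/35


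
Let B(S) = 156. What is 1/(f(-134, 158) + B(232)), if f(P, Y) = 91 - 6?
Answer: 1/241 ≈ 0.0041494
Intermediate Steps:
f(P, Y) = 85
1/(f(-134, 158) + B(232)) = 1/(85 + 156) = 1/241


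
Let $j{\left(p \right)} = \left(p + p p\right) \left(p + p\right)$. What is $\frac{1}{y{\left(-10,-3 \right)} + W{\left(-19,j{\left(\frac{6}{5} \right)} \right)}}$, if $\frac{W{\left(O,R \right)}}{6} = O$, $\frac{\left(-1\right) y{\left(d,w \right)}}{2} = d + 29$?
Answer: $- \frac{1}{152} \approx -0.0065789$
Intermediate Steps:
$j{\left(p \right)} = 2 p \left(p + p^{2}\right)$ ($j{\left(p \right)} = \left(p + p^{2}\right) 2 p = 2 p \left(p + p^{2}\right)$)
$y{\left(d,w \right)} = -58 - 2 d$ ($y{\left(d,w \right)} = - 2 \left(d + 29\right) = - 2 \left(29 + d\right) = -58 - 2 d$)
$W{\left(O,R \right)} = 6 O$
$\frac{1}{y{\left(-10,-3 \right)} + W{\left(-19,j{\left(\frac{6}{5} \right)} \right)}} = \frac{1}{\left(-58 - -20\right) + 6 \left(-19\right)} = \frac{1}{\left(-58 + 20\right) - 114} = \frac{1}{-38 - 114} = \frac{1}{-152} = - \frac{1}{152}$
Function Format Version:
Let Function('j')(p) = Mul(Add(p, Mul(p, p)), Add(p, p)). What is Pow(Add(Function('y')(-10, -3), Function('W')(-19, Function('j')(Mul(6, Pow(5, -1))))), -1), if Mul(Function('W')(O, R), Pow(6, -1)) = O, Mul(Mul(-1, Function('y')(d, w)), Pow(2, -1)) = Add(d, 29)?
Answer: Rational(-1, 152) ≈ -0.0065789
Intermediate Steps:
Function('j')(p) = Mul(2, p, Add(p, Pow(p, 2))) (Function('j')(p) = Mul(Add(p, Pow(p, 2)), Mul(2, p)) = Mul(2, p, Add(p, Pow(p, 2))))
Function('y')(d, w) = Add(-58, Mul(-2, d)) (Function('y')(d, w) = Mul(-2, Add(d, 29)) = Mul(-2, Add(29, d)) = Add(-58, Mul(-2, d)))
Function('W')(O, R) = Mul(6, O)
Pow(Add(Function('y')(-10, -3), Function('W')(-19, Function('j')(Mul(6, Pow(5, -1))))), -1) = Pow(Add(Add(-58, Mul(-2, -10)), Mul(6, -19)), -1) = Pow(Add(Add(-58, 20), -114), -1) = Pow(Add(-38, -114), -1) = Pow(-152, -1) = Rational(-1, 152)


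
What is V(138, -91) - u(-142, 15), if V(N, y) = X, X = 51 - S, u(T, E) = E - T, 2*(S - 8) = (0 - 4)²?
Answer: -122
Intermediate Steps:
S = 16 (S = 8 + (0 - 4)²/2 = 8 + (½)*(-4)² = 8 + (½)*16 = 8 + 8 = 16)
X = 35 (X = 51 - 1*16 = 51 - 16 = 35)
V(N, y) = 35
V(138, -91) - u(-142, 15) = 35 - (15 - 1*(-142)) = 35 - (15 + 142) = 35 - 1*157 = 35 - 157 = -122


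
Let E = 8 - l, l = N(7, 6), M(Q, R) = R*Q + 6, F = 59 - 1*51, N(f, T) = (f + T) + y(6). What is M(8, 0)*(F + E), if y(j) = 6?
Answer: -18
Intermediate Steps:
N(f, T) = 6 + T + f (N(f, T) = (f + T) + 6 = (T + f) + 6 = 6 + T + f)
F = 8 (F = 59 - 51 = 8)
M(Q, R) = 6 + Q*R (M(Q, R) = Q*R + 6 = 6 + Q*R)
l = 19 (l = 6 + 6 + 7 = 19)
E = -11 (E = 8 - 1*19 = 8 - 19 = -11)
M(8, 0)*(F + E) = (6 + 8*0)*(8 - 11) = (6 + 0)*(-3) = 6*(-3) = -18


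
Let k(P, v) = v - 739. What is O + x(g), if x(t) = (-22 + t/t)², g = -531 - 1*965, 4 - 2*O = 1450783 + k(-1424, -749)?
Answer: -1448409/2 ≈ -7.2420e+5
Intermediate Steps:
k(P, v) = -739 + v
O = -1449291/2 (O = 2 - (1450783 + (-739 - 749))/2 = 2 - (1450783 - 1488)/2 = 2 - ½*1449295 = 2 - 1449295/2 = -1449291/2 ≈ -7.2465e+5)
g = -1496 (g = -531 - 965 = -1496)
x(t) = 441 (x(t) = (-22 + 1)² = (-21)² = 441)
O + x(g) = -1449291/2 + 441 = -1448409/2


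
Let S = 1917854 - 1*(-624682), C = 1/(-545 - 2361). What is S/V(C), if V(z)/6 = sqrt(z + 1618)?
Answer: 423756*sqrt(13663741742)/4701907 ≈ 10535.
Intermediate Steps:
C = -1/2906 (C = 1/(-2906) = -1/2906 ≈ -0.00034412)
V(z) = 6*sqrt(1618 + z) (V(z) = 6*sqrt(z + 1618) = 6*sqrt(1618 + z))
S = 2542536 (S = 1917854 + 624682 = 2542536)
S/V(C) = 2542536/((6*sqrt(1618 - 1/2906))) = 2542536/((6*sqrt(4701907/2906))) = 2542536/((6*(sqrt(13663741742)/2906))) = 2542536/((3*sqrt(13663741742)/1453)) = 2542536*(sqrt(13663741742)/28211442) = 423756*sqrt(13663741742)/4701907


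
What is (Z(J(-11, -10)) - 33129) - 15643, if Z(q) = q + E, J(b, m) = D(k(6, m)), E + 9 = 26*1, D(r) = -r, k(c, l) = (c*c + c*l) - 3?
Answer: -48728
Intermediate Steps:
k(c, l) = -3 + c² + c*l (k(c, l) = (c² + c*l) - 3 = -3 + c² + c*l)
E = 17 (E = -9 + 26*1 = -9 + 26 = 17)
J(b, m) = -33 - 6*m (J(b, m) = -(-3 + 6² + 6*m) = -(-3 + 36 + 6*m) = -(33 + 6*m) = -33 - 6*m)
Z(q) = 17 + q (Z(q) = q + 17 = 17 + q)
(Z(J(-11, -10)) - 33129) - 15643 = ((17 + (-33 - 6*(-10))) - 33129) - 15643 = ((17 + (-33 + 60)) - 33129) - 15643 = ((17 + 27) - 33129) - 15643 = (44 - 33129) - 15643 = -33085 - 15643 = -48728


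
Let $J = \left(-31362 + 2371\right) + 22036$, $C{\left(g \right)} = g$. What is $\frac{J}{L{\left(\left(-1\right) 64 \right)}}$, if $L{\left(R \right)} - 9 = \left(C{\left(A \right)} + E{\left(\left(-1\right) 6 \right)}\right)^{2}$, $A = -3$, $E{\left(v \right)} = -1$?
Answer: $- \frac{1391}{5} \approx -278.2$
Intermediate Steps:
$L{\left(R \right)} = 25$ ($L{\left(R \right)} = 9 + \left(-3 - 1\right)^{2} = 9 + \left(-4\right)^{2} = 9 + 16 = 25$)
$J = -6955$ ($J = -28991 + 22036 = -6955$)
$\frac{J}{L{\left(\left(-1\right) 64 \right)}} = - \frac{6955}{25} = \left(-6955\right) \frac{1}{25} = - \frac{1391}{5}$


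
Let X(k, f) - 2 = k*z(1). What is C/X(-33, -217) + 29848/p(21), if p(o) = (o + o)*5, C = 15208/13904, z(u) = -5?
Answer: 618832987/4353690 ≈ 142.14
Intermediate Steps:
X(k, f) = 2 - 5*k (X(k, f) = 2 + k*(-5) = 2 - 5*k)
C = 1901/1738 (C = 15208*(1/13904) = 1901/1738 ≈ 1.0938)
p(o) = 10*o (p(o) = (2*o)*5 = 10*o)
C/X(-33, -217) + 29848/p(21) = 1901/(1738*(2 - 5*(-33))) + 29848/((10*21)) = 1901/(1738*(2 + 165)) + 29848/210 = (1901/1738)/167 + 29848*(1/210) = (1901/1738)*(1/167) + 2132/15 = 1901/290246 + 2132/15 = 618832987/4353690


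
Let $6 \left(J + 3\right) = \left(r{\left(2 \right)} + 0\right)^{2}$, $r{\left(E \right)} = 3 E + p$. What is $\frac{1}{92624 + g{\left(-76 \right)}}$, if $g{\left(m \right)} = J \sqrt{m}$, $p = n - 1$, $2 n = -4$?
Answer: $\frac{92624}{8579205547} + \frac{3 i \sqrt{19}}{8579205547} \approx 1.0796 \cdot 10^{-5} + 1.5242 \cdot 10^{-9} i$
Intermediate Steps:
$n = -2$ ($n = \frac{1}{2} \left(-4\right) = -2$)
$p = -3$ ($p = -2 - 1 = -3$)
$r{\left(E \right)} = -3 + 3 E$ ($r{\left(E \right)} = 3 E - 3 = -3 + 3 E$)
$J = - \frac{3}{2}$ ($J = -3 + \frac{\left(\left(-3 + 3 \cdot 2\right) + 0\right)^{2}}{6} = -3 + \frac{\left(\left(-3 + 6\right) + 0\right)^{2}}{6} = -3 + \frac{\left(3 + 0\right)^{2}}{6} = -3 + \frac{3^{2}}{6} = -3 + \frac{1}{6} \cdot 9 = -3 + \frac{3}{2} = - \frac{3}{2} \approx -1.5$)
$g{\left(m \right)} = - \frac{3 \sqrt{m}}{2}$
$\frac{1}{92624 + g{\left(-76 \right)}} = \frac{1}{92624 - \frac{3 \sqrt{-76}}{2}} = \frac{1}{92624 - \frac{3 \cdot 2 i \sqrt{19}}{2}} = \frac{1}{92624 - 3 i \sqrt{19}}$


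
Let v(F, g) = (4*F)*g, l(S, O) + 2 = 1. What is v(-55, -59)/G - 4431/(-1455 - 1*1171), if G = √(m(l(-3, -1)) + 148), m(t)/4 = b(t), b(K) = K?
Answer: 8534663/7878 ≈ 1083.4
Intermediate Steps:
l(S, O) = -1 (l(S, O) = -2 + 1 = -1)
m(t) = 4*t
v(F, g) = 4*F*g
G = 12 (G = √(4*(-1) + 148) = √(-4 + 148) = √144 = 12)
v(-55, -59)/G - 4431/(-1455 - 1*1171) = (4*(-55)*(-59))/12 - 4431/(-1455 - 1*1171) = 12980*(1/12) - 4431/(-1455 - 1171) = 3245/3 - 4431/(-2626) = 3245/3 - 4431*(-1/2626) = 3245/3 + 4431/2626 = 8534663/7878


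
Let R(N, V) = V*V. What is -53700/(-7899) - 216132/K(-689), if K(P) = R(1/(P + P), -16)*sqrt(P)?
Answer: 17900/2633 + 54033*I*sqrt(689)/44096 ≈ 6.7983 + 32.164*I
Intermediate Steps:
R(N, V) = V**2
K(P) = 256*sqrt(P) (K(P) = (-16)**2*sqrt(P) = 256*sqrt(P))
-53700/(-7899) - 216132/K(-689) = -53700/(-7899) - 216132*(-I*sqrt(689)/176384) = -53700*(-1/7899) - 216132*(-I*sqrt(689)/176384) = 17900/2633 - 216132*(-I*sqrt(689)/176384) = 17900/2633 - (-54033)*I*sqrt(689)/44096 = 17900/2633 + 54033*I*sqrt(689)/44096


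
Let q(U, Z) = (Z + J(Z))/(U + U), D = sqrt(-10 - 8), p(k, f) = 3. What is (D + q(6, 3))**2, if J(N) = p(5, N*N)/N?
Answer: -161/9 + 2*I*sqrt(2) ≈ -17.889 + 2.8284*I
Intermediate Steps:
J(N) = 3/N
D = 3*I*sqrt(2) (D = sqrt(-18) = 3*I*sqrt(2) ≈ 4.2426*I)
q(U, Z) = (Z + 3/Z)/(2*U) (q(U, Z) = (Z + 3/Z)/(U + U) = (Z + 3/Z)/((2*U)) = (Z + 3/Z)*(1/(2*U)) = (Z + 3/Z)/(2*U))
(D + q(6, 3))**2 = (3*I*sqrt(2) + (1/2)*(3 + 3**2)/(6*3))**2 = (3*I*sqrt(2) + (1/2)*(1/6)*(1/3)*(3 + 9))**2 = (3*I*sqrt(2) + (1/2)*(1/6)*(1/3)*12)**2 = (3*I*sqrt(2) + 1/3)**2 = (1/3 + 3*I*sqrt(2))**2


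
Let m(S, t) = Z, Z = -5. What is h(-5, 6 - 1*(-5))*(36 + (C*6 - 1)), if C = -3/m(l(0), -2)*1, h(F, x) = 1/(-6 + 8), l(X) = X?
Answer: 193/10 ≈ 19.300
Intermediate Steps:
h(F, x) = ½ (h(F, x) = 1/2 = ½)
m(S, t) = -5
C = ⅗ (C = -3/(-5)*1 = -3*(-⅕)*1 = (⅗)*1 = ⅗ ≈ 0.60000)
h(-5, 6 - 1*(-5))*(36 + (C*6 - 1)) = (36 + ((⅗)*6 - 1))/2 = (36 + (18/5 - 1))/2 = (36 + 13/5)/2 = (½)*(193/5) = 193/10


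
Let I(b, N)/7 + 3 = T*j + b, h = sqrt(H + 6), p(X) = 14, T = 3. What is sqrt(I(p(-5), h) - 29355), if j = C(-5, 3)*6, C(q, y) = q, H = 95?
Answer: 2*I*sqrt(7477) ≈ 172.94*I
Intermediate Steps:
j = -30 (j = -5*6 = -30)
h = sqrt(101) (h = sqrt(95 + 6) = sqrt(101) ≈ 10.050)
I(b, N) = -651 + 7*b (I(b, N) = -21 + 7*(3*(-30) + b) = -21 + 7*(-90 + b) = -21 + (-630 + 7*b) = -651 + 7*b)
sqrt(I(p(-5), h) - 29355) = sqrt((-651 + 7*14) - 29355) = sqrt((-651 + 98) - 29355) = sqrt(-553 - 29355) = sqrt(-29908) = 2*I*sqrt(7477)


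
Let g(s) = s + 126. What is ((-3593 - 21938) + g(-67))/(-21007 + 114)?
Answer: 25472/20893 ≈ 1.2192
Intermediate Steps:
g(s) = 126 + s
((-3593 - 21938) + g(-67))/(-21007 + 114) = ((-3593 - 21938) + (126 - 67))/(-21007 + 114) = (-25531 + 59)/(-20893) = -25472*(-1/20893) = 25472/20893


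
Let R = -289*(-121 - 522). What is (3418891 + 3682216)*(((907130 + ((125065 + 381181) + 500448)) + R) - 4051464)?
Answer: -13860032956991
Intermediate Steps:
R = 185827 (R = -289*(-643) = 185827)
(3418891 + 3682216)*(((907130 + ((125065 + 381181) + 500448)) + R) - 4051464) = (3418891 + 3682216)*(((907130 + ((125065 + 381181) + 500448)) + 185827) - 4051464) = 7101107*(((907130 + (506246 + 500448)) + 185827) - 4051464) = 7101107*(((907130 + 1006694) + 185827) - 4051464) = 7101107*((1913824 + 185827) - 4051464) = 7101107*(2099651 - 4051464) = 7101107*(-1951813) = -13860032956991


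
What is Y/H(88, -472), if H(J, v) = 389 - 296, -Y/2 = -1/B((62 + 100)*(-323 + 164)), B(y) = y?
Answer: -1/1197747 ≈ -8.3490e-7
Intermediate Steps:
Y = -1/12879 (Y = -(-2)/((62 + 100)*(-323 + 164)) = -(-2)/(162*(-159)) = -(-2)/(-25758) = -(-2)*(-1)/25758 = -2*1/25758 = -1/12879 ≈ -7.7646e-5)
H(J, v) = 93
Y/H(88, -472) = -1/12879/93 = -1/12879*1/93 = -1/1197747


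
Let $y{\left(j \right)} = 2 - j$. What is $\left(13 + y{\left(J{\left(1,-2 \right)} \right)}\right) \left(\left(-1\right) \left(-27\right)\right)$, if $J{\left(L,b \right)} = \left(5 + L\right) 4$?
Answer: $-243$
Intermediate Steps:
$J{\left(L,b \right)} = 20 + 4 L$
$\left(13 + y{\left(J{\left(1,-2 \right)} \right)}\right) \left(\left(-1\right) \left(-27\right)\right) = \left(13 - \left(18 + 4\right)\right) \left(\left(-1\right) \left(-27\right)\right) = \left(13 + \left(2 - \left(20 + 4\right)\right)\right) 27 = \left(13 + \left(2 - 24\right)\right) 27 = \left(13 - 22\right) 27 = \left(-9\right) 27 = -243$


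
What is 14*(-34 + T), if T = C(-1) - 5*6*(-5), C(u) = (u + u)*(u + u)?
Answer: 1680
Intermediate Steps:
C(u) = 4*u**2 (C(u) = (2*u)*(2*u) = 4*u**2)
T = 154 (T = 4*(-1)**2 - 5*6*(-5) = 4*1 - 30*(-5) = 4 + 150 = 154)
14*(-34 + T) = 14*(-34 + 154) = 14*120 = 1680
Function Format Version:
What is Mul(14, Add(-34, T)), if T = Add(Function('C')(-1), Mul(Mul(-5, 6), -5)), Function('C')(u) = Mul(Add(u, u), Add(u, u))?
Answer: 1680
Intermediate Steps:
Function('C')(u) = Mul(4, Pow(u, 2)) (Function('C')(u) = Mul(Mul(2, u), Mul(2, u)) = Mul(4, Pow(u, 2)))
T = 154 (T = Add(Mul(4, Pow(-1, 2)), Mul(Mul(-5, 6), -5)) = Add(Mul(4, 1), Mul(-30, -5)) = Add(4, 150) = 154)
Mul(14, Add(-34, T)) = Mul(14, Add(-34, 154)) = Mul(14, 120) = 1680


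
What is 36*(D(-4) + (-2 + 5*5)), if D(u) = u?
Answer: 684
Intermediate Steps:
36*(D(-4) + (-2 + 5*5)) = 36*(-4 + (-2 + 5*5)) = 36*(-4 + (-2 + 25)) = 36*(-4 + 23) = 36*19 = 684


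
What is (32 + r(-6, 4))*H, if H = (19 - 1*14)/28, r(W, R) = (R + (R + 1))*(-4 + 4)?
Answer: 40/7 ≈ 5.7143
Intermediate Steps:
r(W, R) = 0 (r(W, R) = (R + (1 + R))*0 = (1 + 2*R)*0 = 0)
H = 5/28 (H = (19 - 14)*(1/28) = 5*(1/28) = 5/28 ≈ 0.17857)
(32 + r(-6, 4))*H = (32 + 0)*(5/28) = 32*(5/28) = 40/7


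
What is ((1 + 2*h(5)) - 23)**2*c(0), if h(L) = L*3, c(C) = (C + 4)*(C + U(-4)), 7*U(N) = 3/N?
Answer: -192/7 ≈ -27.429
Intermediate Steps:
U(N) = 3/(7*N) (U(N) = (3/N)/7 = 3/(7*N))
c(C) = (4 + C)*(-3/28 + C) (c(C) = (C + 4)*(C + (3/7)/(-4)) = (4 + C)*(C + (3/7)*(-1/4)) = (4 + C)*(C - 3/28) = (4 + C)*(-3/28 + C))
h(L) = 3*L
((1 + 2*h(5)) - 23)**2*c(0) = ((1 + 2*(3*5)) - 23)**2*(-3/7 + 0**2 + (109/28)*0) = ((1 + 2*15) - 23)**2*(-3/7 + 0 + 0) = ((1 + 30) - 23)**2*(-3/7) = (31 - 23)**2*(-3/7) = 8**2*(-3/7) = 64*(-3/7) = -192/7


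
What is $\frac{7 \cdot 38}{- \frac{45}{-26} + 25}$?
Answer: $\frac{6916}{695} \approx 9.9511$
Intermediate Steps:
$\frac{7 \cdot 38}{- \frac{45}{-26} + 25} = \frac{266}{\left(-45\right) \left(- \frac{1}{26}\right) + 25} = \frac{266}{\frac{45}{26} + 25} = \frac{266}{\frac{695}{26}} = 266 \cdot \frac{26}{695} = \frac{6916}{695}$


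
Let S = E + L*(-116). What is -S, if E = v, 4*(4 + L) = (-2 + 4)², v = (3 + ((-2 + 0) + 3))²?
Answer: -364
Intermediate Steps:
v = 16 (v = (3 + (-2 + 3))² = (3 + 1)² = 4² = 16)
L = -3 (L = -4 + (-2 + 4)²/4 = -4 + (¼)*2² = -4 + (¼)*4 = -4 + 1 = -3)
E = 16
S = 364 (S = 16 - 3*(-116) = 16 + 348 = 364)
-S = -1*364 = -364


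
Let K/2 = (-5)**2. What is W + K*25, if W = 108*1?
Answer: 1358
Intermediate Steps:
W = 108
K = 50 (K = 2*(-5)**2 = 2*25 = 50)
W + K*25 = 108 + 50*25 = 108 + 1250 = 1358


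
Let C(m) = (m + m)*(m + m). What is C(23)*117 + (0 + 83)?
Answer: 247655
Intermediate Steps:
C(m) = 4*m² (C(m) = (2*m)*(2*m) = 4*m²)
C(23)*117 + (0 + 83) = (4*23²)*117 + (0 + 83) = (4*529)*117 + 83 = 2116*117 + 83 = 247572 + 83 = 247655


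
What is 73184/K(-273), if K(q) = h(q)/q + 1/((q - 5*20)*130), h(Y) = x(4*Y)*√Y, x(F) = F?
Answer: -3548692160/10270391476801 - 688304331353600*I*√273/10270391476801 ≈ -0.00034553 - 1107.3*I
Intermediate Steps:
h(Y) = 4*Y^(3/2) (h(Y) = (4*Y)*√Y = 4*Y^(3/2))
K(q) = 4*√q + 1/(130*(-100 + q)) (K(q) = (4*q^(3/2))/q + 1/((q - 5*20)*130) = 4*√q + (1/130)/(q - 100) = 4*√q + (1/130)/(-100 + q) = 4*√q + 1/(130*(-100 + q)))
73184/K(-273) = 73184/(((1 - 52000*I*√273 + 520*(-273)^(3/2))/(130*(-100 - 273)))) = 73184/(((1/130)*(1 - 52000*I*√273 + 520*(-273*I*√273))/(-373))) = 73184/(((1/130)*(-1/373)*(1 - 52000*I*√273 - 141960*I*√273))) = 73184/(((1/130)*(-1/373)*(1 - 193960*I*√273))) = 73184/(-1/48490 + 4*I*√273)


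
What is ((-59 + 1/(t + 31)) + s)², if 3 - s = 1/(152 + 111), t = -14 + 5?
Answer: 104830250625/33477796 ≈ 3131.3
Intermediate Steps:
t = -9
s = 788/263 (s = 3 - 1/(152 + 111) = 3 - 1/263 = 788/263 ≈ 2.9962)
((-59 + 1/(t + 31)) + s)² = ((-59 + 1/(-9 + 31)) + 788/263)² = ((-59 + 1/22) + 788/263)² = (-1297/22 + 788/263)² = (-323775/5786)² = 104830250625/33477796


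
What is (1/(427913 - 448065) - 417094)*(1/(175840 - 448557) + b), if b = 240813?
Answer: -69000819527303455985/686974123 ≈ -1.0044e+11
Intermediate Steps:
(1/(427913 - 448065) - 417094)*(1/(175840 - 448557) + b) = (1/(427913 - 448065) - 417094)*(1/(175840 - 448557) + 240813) = (1/(-20152) - 417094)*(1/(-272717) + 240813) = (-1/20152 - 417094)*(-1/272717 + 240813) = -8405278289/20152*65673798920/272717 = -69000819527303455985/686974123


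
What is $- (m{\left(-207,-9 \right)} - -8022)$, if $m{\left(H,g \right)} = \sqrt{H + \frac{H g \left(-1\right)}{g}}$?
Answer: $-8022$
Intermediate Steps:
$m{\left(H,g \right)} = 0$ ($m{\left(H,g \right)} = \sqrt{H + \frac{\left(-1\right) H g}{g}} = \sqrt{H - H} = \sqrt{0} = 0$)
$- (m{\left(-207,-9 \right)} - -8022) = - (0 - -8022) = - (0 + 8022) = \left(-1\right) 8022 = -8022$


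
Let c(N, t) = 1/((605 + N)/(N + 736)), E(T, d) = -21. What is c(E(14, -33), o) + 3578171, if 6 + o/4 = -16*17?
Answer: 2089652579/584 ≈ 3.5782e+6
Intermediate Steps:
o = -1112 (o = -24 + 4*(-16*17) = -24 + 4*(-272) = -24 - 1088 = -1112)
c(N, t) = (736 + N)/(605 + N) (c(N, t) = 1/((605 + N)/(736 + N)) = (736 + N)/(605 + N))
c(E(14, -33), o) + 3578171 = (736 - 21)/(605 - 21) + 3578171 = 715/584 + 3578171 = 2089652579/584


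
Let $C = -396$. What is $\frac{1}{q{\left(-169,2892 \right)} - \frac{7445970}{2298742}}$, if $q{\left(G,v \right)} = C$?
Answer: $- \frac{1149371}{458873901} \approx -0.0025048$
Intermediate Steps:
$q{\left(G,v \right)} = -396$
$\frac{1}{q{\left(-169,2892 \right)} - \frac{7445970}{2298742}} = \frac{1}{-396 - \frac{7445970}{2298742}} = \frac{1}{-396 - \frac{3722985}{1149371}} = \frac{1}{- \frac{458873901}{1149371}} = - \frac{1149371}{458873901}$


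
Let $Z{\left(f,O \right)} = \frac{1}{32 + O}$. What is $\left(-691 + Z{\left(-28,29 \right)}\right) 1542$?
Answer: $- \frac{64995300}{61} \approx -1.0655 \cdot 10^{6}$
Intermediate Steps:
$\left(-691 + Z{\left(-28,29 \right)}\right) 1542 = \left(-691 + \frac{1}{32 + 29}\right) 1542 = \left(-691 + \frac{1}{61}\right) 1542 = \left(- \frac{42150}{61}\right) 1542 = - \frac{64995300}{61}$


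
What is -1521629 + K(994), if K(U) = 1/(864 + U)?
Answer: -2827186681/1858 ≈ -1.5216e+6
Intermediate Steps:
-1521629 + K(994) = -1521629 + 1/(864 + 994) = -1521629 + 1/1858 = -2827186681/1858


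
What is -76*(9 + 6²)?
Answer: -3420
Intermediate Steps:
-76*(9 + 6²) = -76*(9 + 36) = -76*45 = -3420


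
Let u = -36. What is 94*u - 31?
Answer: -3415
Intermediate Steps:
94*u - 31 = 94*(-36) - 31 = -3384 - 31 = -3415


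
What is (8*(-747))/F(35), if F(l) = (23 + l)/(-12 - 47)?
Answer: 176292/29 ≈ 6079.0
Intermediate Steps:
F(l) = -23/59 - l/59 (F(l) = (23 + l)/(-59) = (23 + l)*(-1/59) = -23/59 - l/59)
(8*(-747))/F(35) = (8*(-747))/(-23/59 - 1/59*35) = -5976/(-23/59 - 35/59) = -5976/(-58/59) = -5976*(-59/58) = 176292/29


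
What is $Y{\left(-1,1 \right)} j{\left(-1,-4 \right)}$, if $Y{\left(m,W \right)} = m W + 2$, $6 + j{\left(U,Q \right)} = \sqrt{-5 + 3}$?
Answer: $-6 + i \sqrt{2} \approx -6.0 + 1.4142 i$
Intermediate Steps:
$j{\left(U,Q \right)} = -6 + i \sqrt{2}$ ($j{\left(U,Q \right)} = -6 + \sqrt{-5 + 3} = -6 + \sqrt{-2} = -6 + i \sqrt{2}$)
$Y{\left(m,W \right)} = 2 + W m$ ($Y{\left(m,W \right)} = W m + 2 = 2 + W m$)
$Y{\left(-1,1 \right)} j{\left(-1,-4 \right)} = \left(2 + 1 \left(-1\right)\right) \left(-6 + i \sqrt{2}\right) = \left(2 - 1\right) \left(-6 + i \sqrt{2}\right) = 1 \left(-6 + i \sqrt{2}\right) = -6 + i \sqrt{2}$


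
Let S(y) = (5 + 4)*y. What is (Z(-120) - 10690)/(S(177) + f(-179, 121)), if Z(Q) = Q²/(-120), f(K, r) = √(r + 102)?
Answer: -8610165/1268713 + 5405*√223/1268713 ≈ -6.7229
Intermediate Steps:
S(y) = 9*y
f(K, r) = √(102 + r)
Z(Q) = -Q²/120 (Z(Q) = Q²*(-1/120) = -Q²/120)
(Z(-120) - 10690)/(S(177) + f(-179, 121)) = (-1/120*(-120)² - 10690)/(9*177 + √(102 + 121)) = (-1/120*14400 - 10690)/(1593 + √223) = (-120 - 10690)/(1593 + √223) = -10810/(1593 + √223)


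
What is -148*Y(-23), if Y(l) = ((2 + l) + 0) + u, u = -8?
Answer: 4292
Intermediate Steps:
Y(l) = -6 + l (Y(l) = ((2 + l) + 0) - 8 = (2 + l) - 8 = -6 + l)
-148*Y(-23) = -148*(-6 - 23) = -148*(-29) = 4292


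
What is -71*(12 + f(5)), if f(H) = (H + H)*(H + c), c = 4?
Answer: -7242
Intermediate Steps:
f(H) = 2*H*(4 + H) (f(H) = (H + H)*(H + 4) = (2*H)*(4 + H) = 2*H*(4 + H))
-71*(12 + f(5)) = -71*(12 + 2*5*(4 + 5)) = -71*(12 + 2*5*9) = -71*(12 + 90) = -71*102 = -7242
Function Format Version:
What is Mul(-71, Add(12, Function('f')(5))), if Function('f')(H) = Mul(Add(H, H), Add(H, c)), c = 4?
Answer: -7242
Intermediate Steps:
Function('f')(H) = Mul(2, H, Add(4, H)) (Function('f')(H) = Mul(Add(H, H), Add(H, 4)) = Mul(Mul(2, H), Add(4, H)) = Mul(2, H, Add(4, H)))
Mul(-71, Add(12, Function('f')(5))) = Mul(-71, Add(12, Mul(2, 5, Add(4, 5)))) = Mul(-71, Add(12, Mul(2, 5, 9))) = Mul(-71, Add(12, 90)) = Mul(-71, 102) = -7242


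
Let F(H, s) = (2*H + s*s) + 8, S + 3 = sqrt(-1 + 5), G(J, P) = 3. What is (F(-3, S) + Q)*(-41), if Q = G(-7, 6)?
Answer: -246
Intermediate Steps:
Q = 3
S = -1 (S = -3 + sqrt(-1 + 5) = -3 + sqrt(4) = -3 + 2 = -1)
F(H, s) = 8 + s**2 + 2*H (F(H, s) = (2*H + s**2) + 8 = (s**2 + 2*H) + 8 = 8 + s**2 + 2*H)
(F(-3, S) + Q)*(-41) = ((8 + (-1)**2 + 2*(-3)) + 3)*(-41) = ((8 + 1 - 6) + 3)*(-41) = (3 + 3)*(-41) = 6*(-41) = -246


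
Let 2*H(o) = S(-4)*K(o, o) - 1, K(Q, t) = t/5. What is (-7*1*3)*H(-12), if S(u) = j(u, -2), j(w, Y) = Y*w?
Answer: 2121/10 ≈ 212.10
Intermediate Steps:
K(Q, t) = t/5 (K(Q, t) = t*(1/5) = t/5)
S(u) = -2*u
H(o) = -1/2 + 4*o/5 (H(o) = ((-2*(-4))*(o/5) - 1)/2 = (8*(o/5) - 1)/2 = (8*o/5 - 1)/2 = (-1 + 8*o/5)/2 = -1/2 + 4*o/5)
(-7*1*3)*H(-12) = (-7*1*3)*(-1/2 + (4/5)*(-12)) = (-7*3)*(-1/2 - 48/5) = -21*(-101/10) = 2121/10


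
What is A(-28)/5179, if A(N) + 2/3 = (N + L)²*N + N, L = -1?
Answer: -70730/15537 ≈ -4.5524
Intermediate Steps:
A(N) = -⅔ + N + N*(-1 + N)² (A(N) = -⅔ + ((N - 1)²*N + N) = -⅔ + ((-1 + N)²*N + N) = -⅔ + (N*(-1 + N)² + N) = -⅔ + (N + N*(-1 + N)²) = -⅔ + N + N*(-1 + N)²)
A(-28)/5179 = (-⅔ - 28 - 28*(-1 - 28)²)/5179 = (-⅔ - 28 - 28*(-29)²)*(1/5179) = (-⅔ - 28 - 28*841)*(1/5179) = (-⅔ - 28 - 23548)*(1/5179) = -70730/3*1/5179 = -70730/15537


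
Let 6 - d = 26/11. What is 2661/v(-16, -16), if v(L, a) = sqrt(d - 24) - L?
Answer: 29271/190 - 2661*I*sqrt(154)/760 ≈ 154.06 - 43.45*I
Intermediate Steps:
d = 40/11 (d = 6 - 26/11 = 40/11 ≈ 3.6364)
v(L, a) = -L + 4*I*sqrt(154)/11 (v(L, a) = sqrt(40/11 - 24) - L = sqrt(-224/11) - L = 4*I*sqrt(154)/11 - L = -L + 4*I*sqrt(154)/11)
2661/v(-16, -16) = 2661/(-1*(-16) + 4*I*sqrt(154)/11) = 2661/(16 + 4*I*sqrt(154)/11)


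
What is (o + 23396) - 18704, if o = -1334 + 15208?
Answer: 18566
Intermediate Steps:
o = 13874
(o + 23396) - 18704 = (13874 + 23396) - 18704 = 37270 - 18704 = 18566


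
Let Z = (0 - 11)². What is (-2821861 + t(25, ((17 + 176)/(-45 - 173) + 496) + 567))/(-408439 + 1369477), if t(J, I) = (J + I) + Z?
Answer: -68322481/23278476 ≈ -2.9350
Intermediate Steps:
Z = 121 (Z = (-11)² = 121)
t(J, I) = 121 + I + J (t(J, I) = (J + I) + 121 = (I + J) + 121 = 121 + I + J)
(-2821861 + t(25, ((17 + 176)/(-45 - 173) + 496) + 567))/(-408439 + 1369477) = (-2821861 + (121 + (((17 + 176)/(-45 - 173) + 496) + 567) + 25))/(-408439 + 1369477) = (-2821861 + (121 + ((193/(-218) + 496) + 567) + 25))/961038 = (-2821861 + (121 + ((193*(-1/218) + 496) + 567) + 25))*(1/961038) = (-2821861 + (121 + ((-193/218 + 496) + 567) + 25))*(1/961038) = (-2821861 + (121 + (107935/218 + 567) + 25))*(1/961038) = (-2821861 + (121 + 231541/218 + 25))*(1/961038) = (-2821861 + 263369/218)*(1/961038) = -614902329/218*1/961038 = -68322481/23278476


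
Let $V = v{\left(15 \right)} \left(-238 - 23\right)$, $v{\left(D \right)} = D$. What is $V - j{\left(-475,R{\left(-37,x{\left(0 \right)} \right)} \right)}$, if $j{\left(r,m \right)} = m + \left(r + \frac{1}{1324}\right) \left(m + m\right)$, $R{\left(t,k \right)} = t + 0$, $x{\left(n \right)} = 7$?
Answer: $- \frac{25836499}{662} \approx -39028.0$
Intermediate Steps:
$R{\left(t,k \right)} = t$
$j{\left(r,m \right)} = m + 2 m \left(\frac{1}{1324} + r\right)$ ($j{\left(r,m \right)} = m + \left(r + \frac{1}{1324}\right) 2 m = m + \left(\frac{1}{1324} + r\right) 2 m = m + 2 m \left(\frac{1}{1324} + r\right)$)
$V = -3915$ ($V = 15 \left(-238 - 23\right) = 15 \left(-261\right) = -3915$)
$V - j{\left(-475,R{\left(-37,x{\left(0 \right)} \right)} \right)} = -3915 - \frac{1}{662} \left(-37\right) \left(663 + 1324 \left(-475\right)\right) = -3915 - \frac{1}{662} \left(-37\right) \left(663 - 628900\right) = -3915 - \frac{1}{662} \left(-37\right) \left(-628237\right) = -3915 - \frac{23244769}{662} = - \frac{25836499}{662}$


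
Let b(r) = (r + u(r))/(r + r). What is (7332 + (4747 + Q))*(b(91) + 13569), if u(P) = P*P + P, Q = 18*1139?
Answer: 887213211/2 ≈ 4.4361e+8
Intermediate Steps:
Q = 20502
u(P) = P + P² (u(P) = P² + P = P + P²)
b(r) = (r + r*(1 + r))/(2*r) (b(r) = (r + r*(1 + r))/(r + r) = (r + r*(1 + r))/((2*r)) = (r + r*(1 + r))*(1/(2*r)) = (r + r*(1 + r))/(2*r))
(7332 + (4747 + Q))*(b(91) + 13569) = (7332 + (4747 + 20502))*((1 + (½)*91) + 13569) = (7332 + 25249)*((1 + 91/2) + 13569) = 32581*(93/2 + 13569) = 32581*(27231/2) = 887213211/2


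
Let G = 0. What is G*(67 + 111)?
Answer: 0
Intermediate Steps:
G*(67 + 111) = 0*(67 + 111) = 0*178 = 0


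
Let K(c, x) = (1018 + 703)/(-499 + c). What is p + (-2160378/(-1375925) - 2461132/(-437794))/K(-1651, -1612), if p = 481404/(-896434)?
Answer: -1149159370412644190/120690484906784849 ≈ -9.5215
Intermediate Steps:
p = -3126/5821 (p = 481404*(-1/896434) = -3126/5821 ≈ -0.53702)
K(c, x) = 1721/(-499 + c)
p + (-2160378/(-1375925) - 2461132/(-437794))/K(-1651, -1612) = -3126/5821 + (-2160378/(-1375925) - 2461132/(-437794))/((1721/(-499 - 1651))) = -3126/5821 + (-2160378*(-1/1375925) - 2461132*(-1/437794))/((1721/(-2150))) = -3126/5821 + (2160378/1375925 + 1230566/218897)/((1721*(-1/2150))) = -3126/5821 + 2166066786616/(301185854725*(-1721/2150)) = -3126/5821 + (2166066786616/301185854725)*(-2150/1721) = -3126/5821 - 186281743648976/20733634239269 = -1149159370412644190/120690484906784849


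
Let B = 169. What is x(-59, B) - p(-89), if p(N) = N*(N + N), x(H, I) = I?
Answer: -15673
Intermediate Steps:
p(N) = 2*N² (p(N) = N*(2*N) = 2*N²)
x(-59, B) - p(-89) = 169 - 2*(-89)² = 169 - 2*7921 = 169 - 1*15842 = 169 - 15842 = -15673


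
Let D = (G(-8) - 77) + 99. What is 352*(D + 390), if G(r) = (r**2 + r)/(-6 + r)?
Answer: 143616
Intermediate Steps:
G(r) = (r + r**2)/(-6 + r)
D = 18 (D = (-8*(1 - 8)/(-6 - 8) - 77) + 99 = (-8*(-7)/(-14) - 77) + 99 = (-8*(-1/14)*(-7) - 77) + 99 = (-4 - 77) + 99 = -81 + 99 = 18)
352*(D + 390) = 352*(18 + 390) = 352*408 = 143616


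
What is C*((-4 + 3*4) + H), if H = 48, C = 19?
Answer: 1064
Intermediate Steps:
C*((-4 + 3*4) + H) = 19*((-4 + 3*4) + 48) = 19*((-4 + 12) + 48) = 19*(8 + 48) = 19*56 = 1064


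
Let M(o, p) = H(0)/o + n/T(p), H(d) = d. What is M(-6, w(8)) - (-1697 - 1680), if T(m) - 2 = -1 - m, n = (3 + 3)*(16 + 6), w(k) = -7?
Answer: 6787/2 ≈ 3393.5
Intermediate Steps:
n = 132 (n = 6*22 = 132)
T(m) = 1 - m (T(m) = 2 + (-1 - m) = 1 - m)
M(o, p) = 132/(1 - p) (M(o, p) = 0/o + 132/(1 - p) = 0 + 132/(1 - p) = 132/(1 - p))
M(-6, w(8)) - (-1697 - 1680) = -132/(-1 - 7) - (-1697 - 1680) = -132/(-8) - 1*(-3377) = -132*(-⅛) + 3377 = 33/2 + 3377 = 6787/2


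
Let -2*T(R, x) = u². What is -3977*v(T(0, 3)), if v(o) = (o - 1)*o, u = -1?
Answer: -11931/4 ≈ -2982.8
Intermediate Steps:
T(R, x) = -½ (T(R, x) = -½*(-1)² = -½*1 = -½)
v(o) = o*(-1 + o) (v(o) = (-1 + o)*o = o*(-1 + o))
-3977*v(T(0, 3)) = -(-3977)*(-1 - ½)/2 = -(-3977)*(-3)/(2*2) = -3977*¾ = -11931/4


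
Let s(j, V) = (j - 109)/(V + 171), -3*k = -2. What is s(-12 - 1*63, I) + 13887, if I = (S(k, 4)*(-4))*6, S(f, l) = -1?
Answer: 2707781/195 ≈ 13886.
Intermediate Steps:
k = ⅔ (k = -⅓*(-2) = ⅔ ≈ 0.66667)
I = 24 (I = -1*(-4)*6 = 4*6 = 24)
s(j, V) = (-109 + j)/(171 + V)
s(-12 - 1*63, I) + 13887 = (-109 + (-12 - 1*63))/(171 + 24) + 13887 = (-109 + (-12 - 63))/195 + 13887 = (-109 - 75)/195 + 13887 = (1/195)*(-184) + 13887 = -184/195 + 13887 = 2707781/195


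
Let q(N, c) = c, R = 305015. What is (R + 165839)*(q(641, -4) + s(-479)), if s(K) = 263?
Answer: 121951186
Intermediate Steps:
(R + 165839)*(q(641, -4) + s(-479)) = (305015 + 165839)*(-4 + 263) = 470854*259 = 121951186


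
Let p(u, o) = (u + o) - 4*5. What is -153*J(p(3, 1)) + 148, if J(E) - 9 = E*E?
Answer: -40397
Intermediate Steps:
p(u, o) = -20 + o + u (p(u, o) = (o + u) - 20 = -20 + o + u)
J(E) = 9 + E**2 (J(E) = 9 + E*E = 9 + E**2)
-153*J(p(3, 1)) + 148 = -153*(9 + (-20 + 1 + 3)**2) + 148 = -153*(9 + (-16)**2) + 148 = -153*(9 + 256) + 148 = -153*265 + 148 = -40545 + 148 = -40397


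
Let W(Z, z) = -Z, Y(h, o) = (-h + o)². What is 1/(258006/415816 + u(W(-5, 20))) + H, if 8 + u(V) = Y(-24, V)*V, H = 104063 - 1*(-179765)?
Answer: 247702054196720/872718879 ≈ 2.8383e+5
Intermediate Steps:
Y(h, o) = (o - h)²
H = 283828 (H = 104063 + 179765 = 283828)
u(V) = -8 + V*(-24 - V)² (u(V) = -8 + (-24 - V)²*V = -8 + V*(-24 - V)²)
1/(258006/415816 + u(W(-5, 20))) + H = 1/(258006/415816 + (-8 + (-1*(-5))*(24 - 1*(-5))²)) + 283828 = 1/(258006*(1/415816) + (-8 + 5*(24 + 5)²)) + 283828 = 1/(129003/207908 + (-8 + 5*29²)) + 283828 = 1/(129003/207908 + (-8 + 5*841)) + 283828 = 1/(129003/207908 + (-8 + 4205)) + 283828 = 1/(129003/207908 + 4197) + 283828 = 1/(872718879/207908) + 283828 = 207908/872718879 + 283828 = 247702054196720/872718879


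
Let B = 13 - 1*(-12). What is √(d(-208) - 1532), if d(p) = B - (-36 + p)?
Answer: I*√1263 ≈ 35.539*I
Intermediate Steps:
B = 25 (B = 13 + 12 = 25)
d(p) = 61 - p (d(p) = 25 - (-36 + p) = 25 + (36 - p) = 61 - p)
√(d(-208) - 1532) = √((61 - 1*(-208)) - 1532) = √((61 + 208) - 1532) = √(269 - 1532) = √(-1263) = I*√1263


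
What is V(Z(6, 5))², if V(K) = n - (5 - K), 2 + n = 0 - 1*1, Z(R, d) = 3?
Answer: 25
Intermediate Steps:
n = -3 (n = -2 + (0 - 1*1) = -2 + (0 - 1) = -2 - 1 = -3)
V(K) = -8 + K (V(K) = -3 - (5 - K) = -3 + (-5 + K) = -8 + K)
V(Z(6, 5))² = (-8 + 3)² = (-5)² = 25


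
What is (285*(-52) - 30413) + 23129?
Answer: -22104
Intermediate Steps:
(285*(-52) - 30413) + 23129 = (-14820 - 30413) + 23129 = -45233 + 23129 = -22104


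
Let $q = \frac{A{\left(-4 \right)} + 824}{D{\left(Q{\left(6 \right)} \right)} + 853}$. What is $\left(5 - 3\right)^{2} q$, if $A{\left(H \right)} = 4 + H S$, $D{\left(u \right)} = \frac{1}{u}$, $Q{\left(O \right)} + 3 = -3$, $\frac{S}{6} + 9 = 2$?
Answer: $\frac{23904}{5117} \approx 4.6715$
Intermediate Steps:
$S = -42$ ($S = -54 + 6 \cdot 2 = -54 + 12 = -42$)
$Q{\left(O \right)} = -6$ ($Q{\left(O \right)} = -3 - 3 = -6$)
$A{\left(H \right)} = 4 - 42 H$ ($A{\left(H \right)} = 4 + H \left(-42\right) = 4 - 42 H$)
$q = \frac{5976}{5117}$ ($q = \frac{\left(4 - -168\right) + 824}{\frac{1}{-6} + 853} = \frac{\left(4 + 168\right) + 824}{- \frac{1}{6} + 853} = \frac{172 + 824}{\frac{5117}{6}} = 996 \cdot \frac{6}{5117} = \frac{5976}{5117} \approx 1.1679$)
$\left(5 - 3\right)^{2} q = \left(5 - 3\right)^{2} \cdot \frac{5976}{5117} = 2^{2} \cdot \frac{5976}{5117} = 4 \cdot \frac{5976}{5117} = \frac{23904}{5117}$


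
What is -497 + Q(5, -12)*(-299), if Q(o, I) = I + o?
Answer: 1596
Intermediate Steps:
-497 + Q(5, -12)*(-299) = -497 + (-12 + 5)*(-299) = -497 - 7*(-299) = -497 + 2093 = 1596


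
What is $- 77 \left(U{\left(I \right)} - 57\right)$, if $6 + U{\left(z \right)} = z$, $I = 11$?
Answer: $4004$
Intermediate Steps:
$U{\left(z \right)} = -6 + z$
$- 77 \left(U{\left(I \right)} - 57\right) = - 77 \left(\left(-6 + 11\right) - 57\right) = - 77 \left(5 - 57\right) = \left(-77\right) \left(-52\right) = 4004$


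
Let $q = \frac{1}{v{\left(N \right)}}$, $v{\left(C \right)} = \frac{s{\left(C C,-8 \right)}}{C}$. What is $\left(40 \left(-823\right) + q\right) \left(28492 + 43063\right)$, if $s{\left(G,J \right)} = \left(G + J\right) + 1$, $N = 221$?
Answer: $- \frac{115032895546745}{48834} \approx -2.3556 \cdot 10^{9}$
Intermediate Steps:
$s{\left(G,J \right)} = 1 + G + J$
$v{\left(C \right)} = \frac{-7 + C^{2}}{C}$ ($v{\left(C \right)} = \frac{1 + C C - 8}{C} = \frac{1 + C^{2} - 8}{C} = \frac{-7 + C^{2}}{C}$)
$q = \frac{221}{48834}$ ($q = \frac{1}{221 - \frac{7}{221}} = \frac{1}{\frac{48834}{221}} = \frac{221}{48834} \approx 0.0045255$)
$\left(40 \left(-823\right) + q\right) \left(28492 + 43063\right) = \left(40 \left(-823\right) + \frac{221}{48834}\right) \left(28492 + 43063\right) = \left(-32920 + \frac{221}{48834}\right) 71555 = \left(- \frac{1607615059}{48834}\right) 71555 = - \frac{115032895546745}{48834}$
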